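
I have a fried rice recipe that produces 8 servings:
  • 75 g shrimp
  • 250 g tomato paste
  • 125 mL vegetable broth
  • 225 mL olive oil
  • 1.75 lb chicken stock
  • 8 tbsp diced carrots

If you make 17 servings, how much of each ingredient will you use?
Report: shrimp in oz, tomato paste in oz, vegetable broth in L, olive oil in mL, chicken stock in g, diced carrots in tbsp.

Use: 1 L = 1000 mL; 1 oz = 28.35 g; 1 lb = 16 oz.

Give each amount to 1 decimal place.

Scaling factor: 17/8 = 2.125.
shrimp: 75 g × 17/8 ÷ 28.35 g/oz ≈ 5.6 oz
tomato paste: 250 g × 17/8 ÷ 28.35 g/oz ≈ 18.7 oz
vegetable broth: 125 mL × 17/8 ÷ 1000 mL/L ≈ 0.3 L
olive oil: 225 mL × 17/8 ≈ 478.1 mL
chicken stock: 1.75 lb × 17/8 × 16 oz/lb × 28.35 g/oz ≈ 1686.8 g
diced carrots: 8 tbsp × 17/8 = 17.0 tbsp

shrimp: 5.6 oz; tomato paste: 18.7 oz; vegetable broth: 0.3 L; olive oil: 478.1 mL; chicken stock: 1686.8 g; diced carrots: 17.0 tbsp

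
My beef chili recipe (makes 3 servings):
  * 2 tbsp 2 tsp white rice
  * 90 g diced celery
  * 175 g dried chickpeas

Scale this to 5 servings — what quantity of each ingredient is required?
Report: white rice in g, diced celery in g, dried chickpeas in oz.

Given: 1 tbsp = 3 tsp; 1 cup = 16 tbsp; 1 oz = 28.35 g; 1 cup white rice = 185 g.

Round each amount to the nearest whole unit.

Scaling factor: 5/3.
white rice: (2 tbsp + 2 tsp = 8/3 tbsp) × 5/3 ÷ 16 tbsp/cup × 185 g/cup ≈ 51 g
diced celery: 90 g × 5/3 = 150 g
dried chickpeas: 175 g × 5/3 ÷ 28.35 g/oz ≈ 10 oz

white rice: 51 g; diced celery: 150 g; dried chickpeas: 10 oz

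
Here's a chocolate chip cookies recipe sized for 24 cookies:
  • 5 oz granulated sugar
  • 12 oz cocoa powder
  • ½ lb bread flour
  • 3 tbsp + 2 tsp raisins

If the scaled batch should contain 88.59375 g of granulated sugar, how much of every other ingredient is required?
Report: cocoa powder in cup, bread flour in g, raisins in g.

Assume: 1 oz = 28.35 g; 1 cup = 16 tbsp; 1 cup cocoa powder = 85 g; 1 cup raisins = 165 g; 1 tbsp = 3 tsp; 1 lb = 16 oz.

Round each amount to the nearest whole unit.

The original recipe has 141.75 g of granulated sugar, so the scaling factor is 88.59375 ÷ 141.75 = 5/8 = 0.625.
cocoa powder: 12 oz × 5/8 × 28.35 g/oz ÷ 85 g/cup ≈ 3 cup
bread flour: 0.5 lb × 5/8 × 16 oz/lb × 28.35 g/oz ≈ 142 g
raisins: (3 tbsp + 2 tsp = 11/3 tbsp) × 5/8 ÷ 16 tbsp/cup × 165 g/cup ≈ 24 g

cocoa powder: 3 cup; bread flour: 142 g; raisins: 24 g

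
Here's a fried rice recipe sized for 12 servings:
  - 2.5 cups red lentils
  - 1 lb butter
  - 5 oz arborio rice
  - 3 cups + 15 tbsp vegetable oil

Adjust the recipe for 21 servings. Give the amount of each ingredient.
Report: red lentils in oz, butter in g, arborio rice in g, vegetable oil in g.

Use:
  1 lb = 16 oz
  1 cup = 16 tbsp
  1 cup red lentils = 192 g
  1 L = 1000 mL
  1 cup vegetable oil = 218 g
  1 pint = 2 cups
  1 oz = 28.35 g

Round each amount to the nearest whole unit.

Scaling factor: 21/12 = 7/4 = 1.75.
red lentils: 2.5 cup × 7/4 × 192 g/cup ÷ 28.35 g/oz ≈ 30 oz
butter: 1 lb × 7/4 × 16 oz/lb × 28.35 g/oz ≈ 794 g
arborio rice: 5 oz × 7/4 × 28.35 g/oz ≈ 248 g
vegetable oil: (3 cup + 15 tbsp = 3.9375 cup) × 7/4 × 218 g/cup ≈ 1502 g

red lentils: 30 oz; butter: 794 g; arborio rice: 248 g; vegetable oil: 1502 g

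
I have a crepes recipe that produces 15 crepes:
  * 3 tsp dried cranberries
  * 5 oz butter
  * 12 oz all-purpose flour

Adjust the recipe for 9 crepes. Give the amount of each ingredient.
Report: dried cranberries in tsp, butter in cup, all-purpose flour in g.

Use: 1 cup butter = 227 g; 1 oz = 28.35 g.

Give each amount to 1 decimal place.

Scaling factor: 9/15 = 3/5 = 0.6.
dried cranberries: 3 tsp × 3/5 = 1.8 tsp
butter: 5 oz × 3/5 × 28.35 g/oz ÷ 227 g/cup ≈ 0.4 cup
all-purpose flour: 12 oz × 3/5 × 28.35 g/oz ≈ 204.1 g

dried cranberries: 1.8 tsp; butter: 0.4 cup; all-purpose flour: 204.1 g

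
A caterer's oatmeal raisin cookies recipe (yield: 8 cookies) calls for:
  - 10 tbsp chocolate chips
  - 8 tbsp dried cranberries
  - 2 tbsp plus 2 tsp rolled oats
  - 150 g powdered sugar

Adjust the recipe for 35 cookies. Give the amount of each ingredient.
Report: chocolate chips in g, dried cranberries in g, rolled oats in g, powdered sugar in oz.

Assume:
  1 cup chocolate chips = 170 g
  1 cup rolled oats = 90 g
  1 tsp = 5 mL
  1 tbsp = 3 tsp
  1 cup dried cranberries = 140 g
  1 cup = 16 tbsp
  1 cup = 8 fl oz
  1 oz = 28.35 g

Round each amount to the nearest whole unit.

chocolate chips: 465 g; dried cranberries: 306 g; rolled oats: 66 g; powdered sugar: 23 oz

Scaling factor: 35/8 = 4.375.
chocolate chips: 10 tbsp × 35/8 ÷ 16 tbsp/cup × 170 g/cup ≈ 465 g
dried cranberries: 8 tbsp × 35/8 ÷ 16 tbsp/cup × 140 g/cup ≈ 306 g
rolled oats: (2 tbsp + 2 tsp = 8/3 tbsp) × 35/8 ÷ 16 tbsp/cup × 90 g/cup ≈ 66 g
powdered sugar: 150 g × 35/8 ÷ 28.35 g/oz ≈ 23 oz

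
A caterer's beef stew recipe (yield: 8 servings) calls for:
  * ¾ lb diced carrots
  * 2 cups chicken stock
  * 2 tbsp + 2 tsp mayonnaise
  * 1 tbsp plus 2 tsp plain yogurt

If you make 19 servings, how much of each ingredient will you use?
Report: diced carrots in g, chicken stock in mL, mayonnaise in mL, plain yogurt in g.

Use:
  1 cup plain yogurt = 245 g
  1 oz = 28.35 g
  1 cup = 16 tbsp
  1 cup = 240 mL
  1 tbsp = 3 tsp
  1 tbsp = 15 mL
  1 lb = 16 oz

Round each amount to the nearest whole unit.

diced carrots: 808 g; chicken stock: 1140 mL; mayonnaise: 95 mL; plain yogurt: 61 g

Scaling factor: 19/8 = 2.375.
diced carrots: 0.75 lb × 19/8 × 16 oz/lb × 28.35 g/oz ≈ 808 g
chicken stock: 2 cup × 19/8 × 240 mL/cup = 1140 mL
mayonnaise: (2 tbsp + 2 tsp = 8/3 tbsp) × 19/8 × 15 mL/tbsp = 95 mL
plain yogurt: (1 tbsp + 2 tsp = 5/3 tbsp) × 19/8 ÷ 16 tbsp/cup × 245 g/cup ≈ 61 g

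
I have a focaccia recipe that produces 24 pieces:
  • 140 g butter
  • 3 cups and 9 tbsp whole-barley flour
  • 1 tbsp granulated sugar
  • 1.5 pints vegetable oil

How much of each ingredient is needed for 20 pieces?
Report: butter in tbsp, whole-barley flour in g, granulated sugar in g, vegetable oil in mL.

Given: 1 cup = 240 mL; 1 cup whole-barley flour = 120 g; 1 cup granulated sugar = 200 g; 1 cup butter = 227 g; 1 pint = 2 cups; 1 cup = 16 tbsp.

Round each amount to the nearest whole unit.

Scaling factor: 20/24 = 5/6.
butter: 140 g × 5/6 ÷ 227 g/cup × 16 tbsp/cup ≈ 8 tbsp
whole-barley flour: (3 cup + 9 tbsp = 3.5625 cup) × 5/6 × 120 g/cup ≈ 356 g
granulated sugar: 1 tbsp × 5/6 ÷ 16 tbsp/cup × 200 g/cup ≈ 10 g
vegetable oil: 1.5 pint × 5/6 × 2 cup/pint × 240 mL/cup = 600 mL

butter: 8 tbsp; whole-barley flour: 356 g; granulated sugar: 10 g; vegetable oil: 600 mL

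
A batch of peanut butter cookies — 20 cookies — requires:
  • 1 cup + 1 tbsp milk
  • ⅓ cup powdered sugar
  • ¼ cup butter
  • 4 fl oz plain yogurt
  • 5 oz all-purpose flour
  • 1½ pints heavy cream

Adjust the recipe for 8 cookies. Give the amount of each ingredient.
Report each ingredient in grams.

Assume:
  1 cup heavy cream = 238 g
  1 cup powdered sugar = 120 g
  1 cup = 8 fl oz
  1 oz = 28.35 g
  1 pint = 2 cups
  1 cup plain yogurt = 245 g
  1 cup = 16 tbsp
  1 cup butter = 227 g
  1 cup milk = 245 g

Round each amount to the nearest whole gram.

Scaling factor: 8/20 = 2/5 = 0.4.
milk: (1 cup + 1 tbsp = 1.0625 cup) × 2/5 × 245 g/cup ≈ 104 g
powdered sugar: 1/3 cup × 2/5 × 120 g/cup = 16 g
butter: 0.25 cup × 2/5 × 227 g/cup ≈ 23 g
plain yogurt: 4 fl oz × 2/5 ÷ 8 fl oz/cup × 245 g/cup = 49 g
all-purpose flour: 5 oz × 2/5 × 28.35 g/oz ≈ 57 g
heavy cream: 1.5 pint × 2/5 × 2 cup/pint × 238 g/cup ≈ 286 g

milk: 104 g; powdered sugar: 16 g; butter: 23 g; plain yogurt: 49 g; all-purpose flour: 57 g; heavy cream: 286 g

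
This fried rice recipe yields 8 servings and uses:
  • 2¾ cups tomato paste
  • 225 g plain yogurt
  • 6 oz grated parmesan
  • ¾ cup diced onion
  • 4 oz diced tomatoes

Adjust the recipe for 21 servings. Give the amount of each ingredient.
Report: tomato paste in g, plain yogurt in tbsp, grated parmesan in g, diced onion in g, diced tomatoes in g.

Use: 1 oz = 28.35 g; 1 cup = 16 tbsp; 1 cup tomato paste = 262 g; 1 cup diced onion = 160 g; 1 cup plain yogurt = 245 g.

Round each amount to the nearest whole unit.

tomato paste: 1891 g; plain yogurt: 39 tbsp; grated parmesan: 447 g; diced onion: 315 g; diced tomatoes: 298 g

Scaling factor: 21/8 = 2.625.
tomato paste: 2.75 cup × 21/8 × 262 g/cup ≈ 1891 g
plain yogurt: 225 g × 21/8 ÷ 245 g/cup × 16 tbsp/cup ≈ 39 tbsp
grated parmesan: 6 oz × 21/8 × 28.35 g/oz ≈ 447 g
diced onion: 0.75 cup × 21/8 × 160 g/cup = 315 g
diced tomatoes: 4 oz × 21/8 × 28.35 g/oz ≈ 298 g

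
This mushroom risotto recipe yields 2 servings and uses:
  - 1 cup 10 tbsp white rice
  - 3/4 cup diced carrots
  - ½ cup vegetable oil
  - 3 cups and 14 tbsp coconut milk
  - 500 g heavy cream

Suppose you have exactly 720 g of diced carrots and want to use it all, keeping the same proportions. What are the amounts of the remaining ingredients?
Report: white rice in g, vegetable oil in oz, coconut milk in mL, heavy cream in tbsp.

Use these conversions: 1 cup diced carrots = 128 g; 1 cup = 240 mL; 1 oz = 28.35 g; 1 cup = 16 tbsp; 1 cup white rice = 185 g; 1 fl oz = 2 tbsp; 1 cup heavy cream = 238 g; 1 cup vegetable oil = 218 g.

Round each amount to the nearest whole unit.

The original recipe has 96 g of diced carrots, so the scaling factor is 720 ÷ 96 = 15/2 = 7.5.
white rice: (1 cup + 10 tbsp = 1.625 cup) × 15/2 × 185 g/cup ≈ 2255 g
vegetable oil: 0.5 cup × 15/2 × 218 g/cup ÷ 28.35 g/oz ≈ 29 oz
coconut milk: (3 cup + 14 tbsp = 3.875 cup) × 15/2 × 240 mL/cup = 6975 mL
heavy cream: 500 g × 15/2 ÷ 238 g/cup × 16 tbsp/cup ≈ 252 tbsp

white rice: 2255 g; vegetable oil: 29 oz; coconut milk: 6975 mL; heavy cream: 252 tbsp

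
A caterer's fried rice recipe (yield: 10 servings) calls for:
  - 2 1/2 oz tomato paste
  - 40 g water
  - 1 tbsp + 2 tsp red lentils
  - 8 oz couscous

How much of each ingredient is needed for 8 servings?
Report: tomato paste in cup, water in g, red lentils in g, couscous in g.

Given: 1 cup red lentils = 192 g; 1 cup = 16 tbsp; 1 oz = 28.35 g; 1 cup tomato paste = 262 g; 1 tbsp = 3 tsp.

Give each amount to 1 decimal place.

Scaling factor: 8/10 = 4/5 = 0.8.
tomato paste: 2.5 oz × 4/5 × 28.35 g/oz ÷ 262 g/cup ≈ 0.2 cup
water: 40 g × 4/5 = 32.0 g
red lentils: (1 tbsp + 2 tsp = 5/3 tbsp) × 4/5 ÷ 16 tbsp/cup × 192 g/cup = 16.0 g
couscous: 8 oz × 4/5 × 28.35 g/oz ≈ 181.4 g

tomato paste: 0.2 cup; water: 32.0 g; red lentils: 16.0 g; couscous: 181.4 g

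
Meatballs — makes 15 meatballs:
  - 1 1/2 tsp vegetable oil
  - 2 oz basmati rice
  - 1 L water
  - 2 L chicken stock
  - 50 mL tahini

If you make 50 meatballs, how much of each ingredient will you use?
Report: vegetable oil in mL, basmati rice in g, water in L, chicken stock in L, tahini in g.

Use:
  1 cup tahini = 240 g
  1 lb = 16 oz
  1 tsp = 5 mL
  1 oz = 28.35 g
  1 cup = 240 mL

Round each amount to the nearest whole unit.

vegetable oil: 25 mL; basmati rice: 189 g; water: 3 L; chicken stock: 7 L; tahini: 167 g

Scaling factor: 50/15 = 10/3.
vegetable oil: 1.5 tsp × 10/3 × 5 mL/tsp = 25 mL
basmati rice: 2 oz × 10/3 × 28.35 g/oz = 189 g
water: 1 L × 10/3 ≈ 3 L
chicken stock: 2 L × 10/3 ≈ 7 L
tahini: 50 mL × 10/3 ÷ 240 mL/cup × 240 g/cup ≈ 167 g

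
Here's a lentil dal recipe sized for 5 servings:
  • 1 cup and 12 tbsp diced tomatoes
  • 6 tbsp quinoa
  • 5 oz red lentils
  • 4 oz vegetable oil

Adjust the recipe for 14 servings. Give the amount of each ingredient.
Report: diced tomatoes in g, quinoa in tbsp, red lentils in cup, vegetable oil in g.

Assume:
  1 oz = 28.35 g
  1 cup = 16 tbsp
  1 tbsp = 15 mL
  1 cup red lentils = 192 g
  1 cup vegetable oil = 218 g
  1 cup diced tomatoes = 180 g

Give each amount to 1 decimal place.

diced tomatoes: 882.0 g; quinoa: 16.8 tbsp; red lentils: 2.1 cup; vegetable oil: 317.5 g

Scaling factor: 14/5 = 2.8.
diced tomatoes: (1 cup + 12 tbsp = 1.75 cup) × 14/5 × 180 g/cup = 882.0 g
quinoa: 6 tbsp × 14/5 = 16.8 tbsp
red lentils: 5 oz × 14/5 × 28.35 g/oz ÷ 192 g/cup ≈ 2.1 cup
vegetable oil: 4 oz × 14/5 × 28.35 g/oz ≈ 317.5 g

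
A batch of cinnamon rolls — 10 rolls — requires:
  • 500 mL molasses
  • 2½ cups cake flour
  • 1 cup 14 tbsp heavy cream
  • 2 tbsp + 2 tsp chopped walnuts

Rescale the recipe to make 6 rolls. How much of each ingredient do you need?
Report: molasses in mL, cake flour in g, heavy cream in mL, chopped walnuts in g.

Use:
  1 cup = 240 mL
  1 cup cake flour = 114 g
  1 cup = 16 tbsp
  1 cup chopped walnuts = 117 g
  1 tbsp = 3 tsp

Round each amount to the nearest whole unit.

molasses: 300 mL; cake flour: 171 g; heavy cream: 270 mL; chopped walnuts: 12 g

Scaling factor: 6/10 = 3/5 = 0.6.
molasses: 500 mL × 3/5 = 300 mL
cake flour: 2.5 cup × 3/5 × 114 g/cup = 171 g
heavy cream: (1 cup + 14 tbsp = 1.875 cup) × 3/5 × 240 mL/cup = 270 mL
chopped walnuts: (2 tbsp + 2 tsp = 8/3 tbsp) × 3/5 ÷ 16 tbsp/cup × 117 g/cup ≈ 12 g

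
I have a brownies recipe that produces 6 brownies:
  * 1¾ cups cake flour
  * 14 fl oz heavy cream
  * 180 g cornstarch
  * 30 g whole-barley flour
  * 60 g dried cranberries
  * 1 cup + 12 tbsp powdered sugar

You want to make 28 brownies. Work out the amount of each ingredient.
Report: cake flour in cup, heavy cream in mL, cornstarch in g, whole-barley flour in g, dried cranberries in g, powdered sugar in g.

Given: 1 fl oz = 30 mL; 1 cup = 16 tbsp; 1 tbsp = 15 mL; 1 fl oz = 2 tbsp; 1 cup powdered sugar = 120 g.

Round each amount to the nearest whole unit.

Scaling factor: 28/6 = 14/3.
cake flour: 1.75 cup × 14/3 ≈ 8 cup
heavy cream: 14 fl oz × 14/3 × 30 mL/fl oz = 1960 mL
cornstarch: 180 g × 14/3 = 840 g
whole-barley flour: 30 g × 14/3 = 140 g
dried cranberries: 60 g × 14/3 = 280 g
powdered sugar: (1 cup + 12 tbsp = 1.75 cup) × 14/3 × 120 g/cup = 980 g

cake flour: 8 cup; heavy cream: 1960 mL; cornstarch: 840 g; whole-barley flour: 140 g; dried cranberries: 280 g; powdered sugar: 980 g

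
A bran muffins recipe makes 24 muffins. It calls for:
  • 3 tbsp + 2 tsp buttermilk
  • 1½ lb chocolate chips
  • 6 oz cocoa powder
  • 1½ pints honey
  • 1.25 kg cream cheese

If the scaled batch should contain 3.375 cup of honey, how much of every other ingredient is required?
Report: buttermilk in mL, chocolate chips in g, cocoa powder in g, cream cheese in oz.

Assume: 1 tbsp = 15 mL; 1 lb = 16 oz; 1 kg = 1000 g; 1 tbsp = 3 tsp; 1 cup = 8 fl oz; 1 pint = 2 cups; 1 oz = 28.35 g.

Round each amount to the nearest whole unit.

buttermilk: 62 mL; chocolate chips: 765 g; cocoa powder: 191 g; cream cheese: 50 oz

The original recipe has 3 cup of honey, so the scaling factor is 3.375 ÷ 3 = 9/8 = 1.125.
buttermilk: (3 tbsp + 2 tsp = 11/3 tbsp) × 9/8 × 15 mL/tbsp ≈ 62 mL
chocolate chips: 1.5 lb × 9/8 × 16 oz/lb × 28.35 g/oz ≈ 765 g
cocoa powder: 6 oz × 9/8 × 28.35 g/oz ≈ 191 g
cream cheese: 1.25 kg × 9/8 × 1000 g/kg ÷ 28.35 g/oz ≈ 50 oz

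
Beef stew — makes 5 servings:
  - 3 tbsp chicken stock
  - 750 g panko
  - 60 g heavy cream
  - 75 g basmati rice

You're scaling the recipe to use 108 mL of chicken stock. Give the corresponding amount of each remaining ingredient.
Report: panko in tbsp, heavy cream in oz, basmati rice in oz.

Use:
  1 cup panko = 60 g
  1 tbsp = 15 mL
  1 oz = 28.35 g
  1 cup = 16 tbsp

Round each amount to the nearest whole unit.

panko: 480 tbsp; heavy cream: 5 oz; basmati rice: 6 oz

The original recipe has 45 mL of chicken stock, so the scaling factor is 108 ÷ 45 = 12/5 = 2.4.
panko: 750 g × 12/5 ÷ 60 g/cup × 16 tbsp/cup = 480 tbsp
heavy cream: 60 g × 12/5 ÷ 28.35 g/oz ≈ 5 oz
basmati rice: 75 g × 12/5 ÷ 28.35 g/oz ≈ 6 oz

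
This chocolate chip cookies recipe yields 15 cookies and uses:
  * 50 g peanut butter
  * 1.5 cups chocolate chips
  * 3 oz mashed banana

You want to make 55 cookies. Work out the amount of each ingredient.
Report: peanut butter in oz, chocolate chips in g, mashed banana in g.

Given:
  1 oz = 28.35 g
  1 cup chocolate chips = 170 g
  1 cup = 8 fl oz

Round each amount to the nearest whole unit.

Scaling factor: 55/15 = 11/3.
peanut butter: 50 g × 11/3 ÷ 28.35 g/oz ≈ 6 oz
chocolate chips: 1.5 cup × 11/3 × 170 g/cup = 935 g
mashed banana: 3 oz × 11/3 × 28.35 g/oz ≈ 312 g

peanut butter: 6 oz; chocolate chips: 935 g; mashed banana: 312 g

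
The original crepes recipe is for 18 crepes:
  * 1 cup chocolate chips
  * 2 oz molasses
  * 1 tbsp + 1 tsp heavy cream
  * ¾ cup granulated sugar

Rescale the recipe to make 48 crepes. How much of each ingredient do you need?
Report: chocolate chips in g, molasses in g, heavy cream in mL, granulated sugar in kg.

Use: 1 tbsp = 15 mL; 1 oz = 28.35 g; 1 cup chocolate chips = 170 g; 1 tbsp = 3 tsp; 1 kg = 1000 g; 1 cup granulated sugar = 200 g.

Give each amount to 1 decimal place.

chocolate chips: 453.3 g; molasses: 151.2 g; heavy cream: 53.3 mL; granulated sugar: 0.4 kg

Scaling factor: 48/18 = 8/3.
chocolate chips: 1 cup × 8/3 × 170 g/cup ≈ 453.3 g
molasses: 2 oz × 8/3 × 28.35 g/oz = 151.2 g
heavy cream: (1 tbsp + 1 tsp = 4/3 tbsp) × 8/3 × 15 mL/tbsp ≈ 53.3 mL
granulated sugar: 0.75 cup × 8/3 × 200 g/cup ÷ 1000 g/kg = 0.4 kg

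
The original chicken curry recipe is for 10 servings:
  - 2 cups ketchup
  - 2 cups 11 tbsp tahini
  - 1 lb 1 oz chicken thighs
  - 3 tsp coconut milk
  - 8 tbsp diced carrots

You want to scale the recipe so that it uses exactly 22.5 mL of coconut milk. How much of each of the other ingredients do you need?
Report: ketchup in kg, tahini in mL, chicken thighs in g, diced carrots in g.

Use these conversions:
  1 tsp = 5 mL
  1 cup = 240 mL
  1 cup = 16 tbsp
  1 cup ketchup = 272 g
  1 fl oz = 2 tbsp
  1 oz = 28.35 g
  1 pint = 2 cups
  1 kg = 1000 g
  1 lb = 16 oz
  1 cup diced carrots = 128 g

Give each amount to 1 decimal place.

The original recipe has 15 mL of coconut milk, so the scaling factor is 22.5 ÷ 15 = 3/2 = 1.5.
ketchup: 2 cup × 3/2 × 272 g/cup ÷ 1000 g/kg ≈ 0.8 kg
tahini: (2 cup + 11 tbsp = 2.6875 cup) × 3/2 × 240 mL/cup = 967.5 mL
chicken thighs: (1 lb + 1 oz = 1.0625 lb) × 3/2 × 16 oz/lb × 28.35 g/oz ≈ 722.9 g
diced carrots: 8 tbsp × 3/2 ÷ 16 tbsp/cup × 128 g/cup = 96.0 g

ketchup: 0.8 kg; tahini: 967.5 mL; chicken thighs: 722.9 g; diced carrots: 96.0 g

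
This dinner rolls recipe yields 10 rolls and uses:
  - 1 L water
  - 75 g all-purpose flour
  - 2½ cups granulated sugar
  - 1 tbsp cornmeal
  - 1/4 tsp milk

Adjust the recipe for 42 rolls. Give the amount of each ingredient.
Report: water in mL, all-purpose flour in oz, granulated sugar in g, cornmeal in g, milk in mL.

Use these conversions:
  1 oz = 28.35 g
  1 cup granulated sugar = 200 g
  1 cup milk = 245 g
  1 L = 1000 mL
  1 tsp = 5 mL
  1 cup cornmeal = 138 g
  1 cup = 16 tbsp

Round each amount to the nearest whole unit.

water: 4200 mL; all-purpose flour: 11 oz; granulated sugar: 2100 g; cornmeal: 36 g; milk: 5 mL

Scaling factor: 42/10 = 21/5 = 4.2.
water: 1 L × 21/5 × 1000 mL/L = 4200 mL
all-purpose flour: 75 g × 21/5 ÷ 28.35 g/oz ≈ 11 oz
granulated sugar: 2.5 cup × 21/5 × 200 g/cup = 2100 g
cornmeal: 1 tbsp × 21/5 ÷ 16 tbsp/cup × 138 g/cup ≈ 36 g
milk: 0.25 tsp × 21/5 × 5 mL/tsp ≈ 5 mL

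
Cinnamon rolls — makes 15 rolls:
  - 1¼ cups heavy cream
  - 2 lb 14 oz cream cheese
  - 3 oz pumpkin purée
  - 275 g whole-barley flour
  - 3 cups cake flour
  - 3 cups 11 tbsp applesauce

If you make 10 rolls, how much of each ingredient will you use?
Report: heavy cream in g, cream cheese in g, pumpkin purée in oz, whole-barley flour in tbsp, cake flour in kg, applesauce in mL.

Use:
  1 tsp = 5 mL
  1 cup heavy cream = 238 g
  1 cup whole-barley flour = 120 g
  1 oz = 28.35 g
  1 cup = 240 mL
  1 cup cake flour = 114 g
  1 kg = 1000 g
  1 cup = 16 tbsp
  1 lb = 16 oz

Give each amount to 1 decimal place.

Scaling factor: 10/15 = 2/3.
heavy cream: 1.25 cup × 2/3 × 238 g/cup ≈ 198.3 g
cream cheese: (2 lb + 14 oz = 2.875 lb) × 2/3 × 16 oz/lb × 28.35 g/oz = 869.4 g
pumpkin purée: 3 oz × 2/3 = 2.0 oz
whole-barley flour: 275 g × 2/3 ÷ 120 g/cup × 16 tbsp/cup ≈ 24.4 tbsp
cake flour: 3 cup × 2/3 × 114 g/cup ÷ 1000 g/kg ≈ 0.2 kg
applesauce: (3 cup + 11 tbsp = 3.6875 cup) × 2/3 × 240 mL/cup = 590.0 mL

heavy cream: 198.3 g; cream cheese: 869.4 g; pumpkin purée: 2.0 oz; whole-barley flour: 24.4 tbsp; cake flour: 0.2 kg; applesauce: 590.0 mL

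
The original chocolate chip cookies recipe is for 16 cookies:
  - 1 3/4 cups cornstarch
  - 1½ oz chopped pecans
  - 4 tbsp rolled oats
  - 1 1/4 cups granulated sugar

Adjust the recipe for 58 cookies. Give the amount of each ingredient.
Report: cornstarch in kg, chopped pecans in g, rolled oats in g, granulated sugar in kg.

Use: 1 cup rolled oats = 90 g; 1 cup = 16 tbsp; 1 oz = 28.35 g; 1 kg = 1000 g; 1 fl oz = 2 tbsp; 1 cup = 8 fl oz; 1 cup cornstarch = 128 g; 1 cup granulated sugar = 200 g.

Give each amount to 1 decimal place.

cornstarch: 0.8 kg; chopped pecans: 154.2 g; rolled oats: 81.6 g; granulated sugar: 0.9 kg

Scaling factor: 58/16 = 29/8 = 3.625.
cornstarch: 1.75 cup × 29/8 × 128 g/cup ÷ 1000 g/kg ≈ 0.8 kg
chopped pecans: 1.5 oz × 29/8 × 28.35 g/oz ≈ 154.2 g
rolled oats: 4 tbsp × 29/8 ÷ 16 tbsp/cup × 90 g/cup ≈ 81.6 g
granulated sugar: 1.25 cup × 29/8 × 200 g/cup ÷ 1000 g/kg ≈ 0.9 kg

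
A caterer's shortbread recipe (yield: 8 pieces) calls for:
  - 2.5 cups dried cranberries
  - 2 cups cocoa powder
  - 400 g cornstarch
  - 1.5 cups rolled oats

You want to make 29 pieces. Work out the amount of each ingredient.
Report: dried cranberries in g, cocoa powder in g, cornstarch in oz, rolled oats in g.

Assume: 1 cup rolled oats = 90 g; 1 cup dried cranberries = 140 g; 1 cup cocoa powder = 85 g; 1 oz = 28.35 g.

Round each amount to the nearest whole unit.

Scaling factor: 29/8 = 3.625.
dried cranberries: 2.5 cup × 29/8 × 140 g/cup ≈ 1269 g
cocoa powder: 2 cup × 29/8 × 85 g/cup ≈ 616 g
cornstarch: 400 g × 29/8 ÷ 28.35 g/oz ≈ 51 oz
rolled oats: 1.5 cup × 29/8 × 90 g/cup ≈ 489 g

dried cranberries: 1269 g; cocoa powder: 616 g; cornstarch: 51 oz; rolled oats: 489 g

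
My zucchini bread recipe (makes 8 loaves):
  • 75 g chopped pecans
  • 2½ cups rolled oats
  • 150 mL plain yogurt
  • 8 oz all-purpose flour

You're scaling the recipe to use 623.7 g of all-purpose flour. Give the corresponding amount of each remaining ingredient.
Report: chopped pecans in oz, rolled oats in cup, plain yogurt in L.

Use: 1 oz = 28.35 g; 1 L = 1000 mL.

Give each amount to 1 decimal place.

The original recipe has 226.8 g of all-purpose flour, so the scaling factor is 623.7 ÷ 226.8 = 11/4 = 2.75.
chopped pecans: 75 g × 11/4 ÷ 28.35 g/oz ≈ 7.3 oz
rolled oats: 2.5 cup × 11/4 ≈ 6.9 cup
plain yogurt: 150 mL × 11/4 ÷ 1000 mL/L ≈ 0.4 L

chopped pecans: 7.3 oz; rolled oats: 6.9 cup; plain yogurt: 0.4 L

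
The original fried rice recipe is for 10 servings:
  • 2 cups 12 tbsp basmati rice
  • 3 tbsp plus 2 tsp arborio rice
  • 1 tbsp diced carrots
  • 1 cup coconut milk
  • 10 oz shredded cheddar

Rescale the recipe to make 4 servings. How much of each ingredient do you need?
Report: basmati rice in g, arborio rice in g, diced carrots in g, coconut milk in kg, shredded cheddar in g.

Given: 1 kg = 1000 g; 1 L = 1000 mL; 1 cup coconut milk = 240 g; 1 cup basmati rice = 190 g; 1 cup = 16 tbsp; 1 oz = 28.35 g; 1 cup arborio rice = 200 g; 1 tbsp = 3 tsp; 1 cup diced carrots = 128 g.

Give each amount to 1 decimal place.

Scaling factor: 4/10 = 2/5 = 0.4.
basmati rice: (2 cup + 12 tbsp = 2.75 cup) × 2/5 × 190 g/cup = 209.0 g
arborio rice: (3 tbsp + 2 tsp = 11/3 tbsp) × 2/5 ÷ 16 tbsp/cup × 200 g/cup ≈ 18.3 g
diced carrots: 1 tbsp × 2/5 ÷ 16 tbsp/cup × 128 g/cup = 3.2 g
coconut milk: 1 cup × 2/5 × 240 g/cup ÷ 1000 g/kg ≈ 0.1 kg
shredded cheddar: 10 oz × 2/5 × 28.35 g/oz = 113.4 g

basmati rice: 209.0 g; arborio rice: 18.3 g; diced carrots: 3.2 g; coconut milk: 0.1 kg; shredded cheddar: 113.4 g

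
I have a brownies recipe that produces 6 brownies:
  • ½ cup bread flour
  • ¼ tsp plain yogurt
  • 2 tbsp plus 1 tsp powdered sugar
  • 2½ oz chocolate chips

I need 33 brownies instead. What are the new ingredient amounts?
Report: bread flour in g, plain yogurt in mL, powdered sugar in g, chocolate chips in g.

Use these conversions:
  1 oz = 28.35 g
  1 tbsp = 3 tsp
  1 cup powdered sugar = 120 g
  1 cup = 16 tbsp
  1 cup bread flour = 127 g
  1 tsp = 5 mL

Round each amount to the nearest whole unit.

Scaling factor: 33/6 = 11/2 = 5.5.
bread flour: 0.5 cup × 11/2 × 127 g/cup ≈ 349 g
plain yogurt: 0.25 tsp × 11/2 × 5 mL/tsp ≈ 7 mL
powdered sugar: (2 tbsp + 1 tsp = 7/3 tbsp) × 11/2 ÷ 16 tbsp/cup × 120 g/cup ≈ 96 g
chocolate chips: 2.5 oz × 11/2 × 28.35 g/oz ≈ 390 g

bread flour: 349 g; plain yogurt: 7 mL; powdered sugar: 96 g; chocolate chips: 390 g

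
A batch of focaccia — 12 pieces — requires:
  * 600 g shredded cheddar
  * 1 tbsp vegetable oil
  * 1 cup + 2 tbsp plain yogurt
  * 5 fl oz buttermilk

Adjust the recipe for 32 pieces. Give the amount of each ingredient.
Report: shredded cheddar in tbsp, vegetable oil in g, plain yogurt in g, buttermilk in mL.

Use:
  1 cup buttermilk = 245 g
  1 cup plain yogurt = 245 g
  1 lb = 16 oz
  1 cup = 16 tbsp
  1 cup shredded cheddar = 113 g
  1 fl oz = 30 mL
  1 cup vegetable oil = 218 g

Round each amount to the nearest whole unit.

Scaling factor: 32/12 = 8/3.
shredded cheddar: 600 g × 8/3 ÷ 113 g/cup × 16 tbsp/cup ≈ 227 tbsp
vegetable oil: 1 tbsp × 8/3 ÷ 16 tbsp/cup × 218 g/cup ≈ 36 g
plain yogurt: (1 cup + 2 tbsp = 1.125 cup) × 8/3 × 245 g/cup = 735 g
buttermilk: 5 fl oz × 8/3 × 30 mL/fl oz = 400 mL

shredded cheddar: 227 tbsp; vegetable oil: 36 g; plain yogurt: 735 g; buttermilk: 400 mL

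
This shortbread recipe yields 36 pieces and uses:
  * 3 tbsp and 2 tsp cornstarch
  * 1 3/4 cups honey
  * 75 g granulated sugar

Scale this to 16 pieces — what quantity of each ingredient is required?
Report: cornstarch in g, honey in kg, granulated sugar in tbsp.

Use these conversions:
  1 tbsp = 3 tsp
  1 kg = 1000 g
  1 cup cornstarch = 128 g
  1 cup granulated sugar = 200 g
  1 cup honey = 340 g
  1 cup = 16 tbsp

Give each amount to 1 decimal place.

Scaling factor: 16/36 = 4/9.
cornstarch: (3 tbsp + 2 tsp = 11/3 tbsp) × 4/9 ÷ 16 tbsp/cup × 128 g/cup ≈ 13.0 g
honey: 1.75 cup × 4/9 × 340 g/cup ÷ 1000 g/kg ≈ 0.3 kg
granulated sugar: 75 g × 4/9 ÷ 200 g/cup × 16 tbsp/cup ≈ 2.7 tbsp

cornstarch: 13.0 g; honey: 0.3 kg; granulated sugar: 2.7 tbsp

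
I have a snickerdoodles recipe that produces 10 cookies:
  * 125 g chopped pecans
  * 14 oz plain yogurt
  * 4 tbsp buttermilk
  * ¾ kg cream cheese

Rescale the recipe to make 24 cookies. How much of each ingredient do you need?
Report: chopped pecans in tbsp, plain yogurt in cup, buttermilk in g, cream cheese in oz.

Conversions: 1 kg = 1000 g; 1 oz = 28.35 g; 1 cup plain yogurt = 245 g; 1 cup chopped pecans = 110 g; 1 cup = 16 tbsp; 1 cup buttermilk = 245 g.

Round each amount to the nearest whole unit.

chopped pecans: 44 tbsp; plain yogurt: 4 cup; buttermilk: 147 g; cream cheese: 63 oz

Scaling factor: 24/10 = 12/5 = 2.4.
chopped pecans: 125 g × 12/5 ÷ 110 g/cup × 16 tbsp/cup ≈ 44 tbsp
plain yogurt: 14 oz × 12/5 × 28.35 g/oz ÷ 245 g/cup ≈ 4 cup
buttermilk: 4 tbsp × 12/5 ÷ 16 tbsp/cup × 245 g/cup = 147 g
cream cheese: 0.75 kg × 12/5 × 1000 g/kg ÷ 28.35 g/oz ≈ 63 oz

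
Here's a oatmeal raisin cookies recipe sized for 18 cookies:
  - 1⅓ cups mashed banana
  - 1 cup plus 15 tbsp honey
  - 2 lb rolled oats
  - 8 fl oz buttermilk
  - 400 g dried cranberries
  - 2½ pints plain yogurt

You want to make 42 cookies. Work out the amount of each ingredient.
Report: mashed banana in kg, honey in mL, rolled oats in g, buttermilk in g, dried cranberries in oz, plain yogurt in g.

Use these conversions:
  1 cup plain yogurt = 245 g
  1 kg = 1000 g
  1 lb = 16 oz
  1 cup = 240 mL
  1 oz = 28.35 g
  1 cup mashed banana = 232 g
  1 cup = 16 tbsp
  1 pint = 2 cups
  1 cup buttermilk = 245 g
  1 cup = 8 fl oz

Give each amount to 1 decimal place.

Scaling factor: 42/18 = 7/3.
mashed banana: 4/3 cup × 7/3 × 232 g/cup ÷ 1000 g/kg ≈ 0.7 kg
honey: (1 cup + 15 tbsp = 1.9375 cup) × 7/3 × 240 mL/cup = 1085.0 mL
rolled oats: 2 lb × 7/3 × 16 oz/lb × 28.35 g/oz = 2116.8 g
buttermilk: 8 fl oz × 7/3 ÷ 8 fl oz/cup × 245 g/cup ≈ 571.7 g
dried cranberries: 400 g × 7/3 ÷ 28.35 g/oz ≈ 32.9 oz
plain yogurt: 2.5 pint × 7/3 × 2 cup/pint × 245 g/cup ≈ 2858.3 g

mashed banana: 0.7 kg; honey: 1085.0 mL; rolled oats: 2116.8 g; buttermilk: 571.7 g; dried cranberries: 32.9 oz; plain yogurt: 2858.3 g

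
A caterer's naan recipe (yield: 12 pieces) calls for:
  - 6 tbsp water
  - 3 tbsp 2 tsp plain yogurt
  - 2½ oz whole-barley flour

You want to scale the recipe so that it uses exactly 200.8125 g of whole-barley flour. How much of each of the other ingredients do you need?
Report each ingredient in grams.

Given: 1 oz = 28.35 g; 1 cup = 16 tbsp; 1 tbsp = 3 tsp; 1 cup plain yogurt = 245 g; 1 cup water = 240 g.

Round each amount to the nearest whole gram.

The original recipe has 70.875 g of whole-barley flour, so the scaling factor is 200.8125 ÷ 70.875 = 17/6.
water: 6 tbsp × 17/6 ÷ 16 tbsp/cup × 240 g/cup = 255 g
plain yogurt: (3 tbsp + 2 tsp = 11/3 tbsp) × 17/6 ÷ 16 tbsp/cup × 245 g/cup ≈ 159 g

water: 255 g; plain yogurt: 159 g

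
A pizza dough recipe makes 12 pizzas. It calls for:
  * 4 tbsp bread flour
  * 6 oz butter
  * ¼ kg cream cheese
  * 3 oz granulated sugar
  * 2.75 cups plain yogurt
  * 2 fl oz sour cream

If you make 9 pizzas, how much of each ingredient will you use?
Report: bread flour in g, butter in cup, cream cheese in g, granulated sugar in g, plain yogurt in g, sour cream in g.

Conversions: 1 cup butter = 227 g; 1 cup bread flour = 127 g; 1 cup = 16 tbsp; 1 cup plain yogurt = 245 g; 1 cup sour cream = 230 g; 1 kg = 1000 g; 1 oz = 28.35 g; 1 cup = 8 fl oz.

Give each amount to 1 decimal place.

Scaling factor: 9/12 = 3/4 = 0.75.
bread flour: 4 tbsp × 3/4 ÷ 16 tbsp/cup × 127 g/cup ≈ 23.8 g
butter: 6 oz × 3/4 × 28.35 g/oz ÷ 227 g/cup ≈ 0.6 cup
cream cheese: 0.25 kg × 3/4 × 1000 g/kg = 187.5 g
granulated sugar: 3 oz × 3/4 × 28.35 g/oz ≈ 63.8 g
plain yogurt: 2.75 cup × 3/4 × 245 g/cup ≈ 505.3 g
sour cream: 2 fl oz × 3/4 ÷ 8 fl oz/cup × 230 g/cup ≈ 43.1 g

bread flour: 23.8 g; butter: 0.6 cup; cream cheese: 187.5 g; granulated sugar: 63.8 g; plain yogurt: 505.3 g; sour cream: 43.1 g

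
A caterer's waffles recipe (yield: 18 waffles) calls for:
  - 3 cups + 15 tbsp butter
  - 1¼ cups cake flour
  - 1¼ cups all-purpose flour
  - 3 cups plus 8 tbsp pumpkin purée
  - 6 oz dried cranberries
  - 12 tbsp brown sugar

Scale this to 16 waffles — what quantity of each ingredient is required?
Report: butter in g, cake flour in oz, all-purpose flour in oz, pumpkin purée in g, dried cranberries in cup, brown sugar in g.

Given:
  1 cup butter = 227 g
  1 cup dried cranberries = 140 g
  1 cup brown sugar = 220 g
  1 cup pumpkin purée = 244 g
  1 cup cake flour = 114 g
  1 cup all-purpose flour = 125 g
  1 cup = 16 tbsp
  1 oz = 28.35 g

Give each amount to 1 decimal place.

butter: 794.5 g; cake flour: 4.5 oz; all-purpose flour: 4.9 oz; pumpkin purée: 759.1 g; dried cranberries: 1.1 cup; brown sugar: 146.7 g

Scaling factor: 16/18 = 8/9.
butter: (3 cup + 15 tbsp = 3.9375 cup) × 8/9 × 227 g/cup = 794.5 g
cake flour: 1.25 cup × 8/9 × 114 g/cup ÷ 28.35 g/oz ≈ 4.5 oz
all-purpose flour: 1.25 cup × 8/9 × 125 g/cup ÷ 28.35 g/oz ≈ 4.9 oz
pumpkin purée: (3 cup + 8 tbsp = 3.5 cup) × 8/9 × 244 g/cup ≈ 759.1 g
dried cranberries: 6 oz × 8/9 × 28.35 g/oz ÷ 140 g/cup ≈ 1.1 cup
brown sugar: 12 tbsp × 8/9 ÷ 16 tbsp/cup × 220 g/cup ≈ 146.7 g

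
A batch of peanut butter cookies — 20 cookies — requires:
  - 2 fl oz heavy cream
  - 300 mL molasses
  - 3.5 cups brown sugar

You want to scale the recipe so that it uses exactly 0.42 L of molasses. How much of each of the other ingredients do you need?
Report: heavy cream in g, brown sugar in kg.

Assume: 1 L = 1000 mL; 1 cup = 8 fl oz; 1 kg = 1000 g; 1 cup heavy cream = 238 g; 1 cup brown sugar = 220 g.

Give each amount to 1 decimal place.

The original recipe has 0.3 L of molasses, so the scaling factor is 0.42 ÷ 0.3 = 7/5 = 1.4.
heavy cream: 2 fl oz × 7/5 ÷ 8 fl oz/cup × 238 g/cup = 83.3 g
brown sugar: 3.5 cup × 7/5 × 220 g/cup ÷ 1000 g/kg ≈ 1.1 kg

heavy cream: 83.3 g; brown sugar: 1.1 kg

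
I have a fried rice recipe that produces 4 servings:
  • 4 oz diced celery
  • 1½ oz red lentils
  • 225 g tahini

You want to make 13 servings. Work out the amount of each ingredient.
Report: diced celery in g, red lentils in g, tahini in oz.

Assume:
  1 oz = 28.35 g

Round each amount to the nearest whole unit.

diced celery: 369 g; red lentils: 138 g; tahini: 26 oz

Scaling factor: 13/4 = 3.25.
diced celery: 4 oz × 13/4 × 28.35 g/oz ≈ 369 g
red lentils: 1.5 oz × 13/4 × 28.35 g/oz ≈ 138 g
tahini: 225 g × 13/4 ÷ 28.35 g/oz ≈ 26 oz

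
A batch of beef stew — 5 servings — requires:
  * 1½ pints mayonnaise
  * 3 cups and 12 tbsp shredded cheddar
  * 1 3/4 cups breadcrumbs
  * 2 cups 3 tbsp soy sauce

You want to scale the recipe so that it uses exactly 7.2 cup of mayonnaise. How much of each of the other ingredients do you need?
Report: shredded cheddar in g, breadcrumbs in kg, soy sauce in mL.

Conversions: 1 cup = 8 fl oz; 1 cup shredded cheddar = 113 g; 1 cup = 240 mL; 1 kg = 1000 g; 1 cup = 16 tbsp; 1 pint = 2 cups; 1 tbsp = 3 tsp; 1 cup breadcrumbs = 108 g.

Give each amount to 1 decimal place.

shredded cheddar: 1017.0 g; breadcrumbs: 0.5 kg; soy sauce: 1260.0 mL

The original recipe has 3 cup of mayonnaise, so the scaling factor is 7.2 ÷ 3 = 12/5 = 2.4.
shredded cheddar: (3 cup + 12 tbsp = 3.75 cup) × 12/5 × 113 g/cup = 1017.0 g
breadcrumbs: 1.75 cup × 12/5 × 108 g/cup ÷ 1000 g/kg ≈ 0.5 kg
soy sauce: (2 cup + 3 tbsp = 2.1875 cup) × 12/5 × 240 mL/cup = 1260.0 mL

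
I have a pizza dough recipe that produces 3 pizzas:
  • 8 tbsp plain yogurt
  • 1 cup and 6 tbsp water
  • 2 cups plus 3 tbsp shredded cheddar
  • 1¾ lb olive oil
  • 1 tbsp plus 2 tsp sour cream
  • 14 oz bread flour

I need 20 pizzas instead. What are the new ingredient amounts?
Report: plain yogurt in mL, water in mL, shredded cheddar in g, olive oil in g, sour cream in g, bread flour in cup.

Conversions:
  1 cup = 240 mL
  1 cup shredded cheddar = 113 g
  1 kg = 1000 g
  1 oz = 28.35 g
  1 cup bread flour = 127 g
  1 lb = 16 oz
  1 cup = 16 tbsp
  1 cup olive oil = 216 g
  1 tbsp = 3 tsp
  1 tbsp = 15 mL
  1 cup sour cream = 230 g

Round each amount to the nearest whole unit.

plain yogurt: 800 mL; water: 2200 mL; shredded cheddar: 1648 g; olive oil: 5292 g; sour cream: 160 g; bread flour: 21 cup

Scaling factor: 20/3.
plain yogurt: 8 tbsp × 20/3 × 15 mL/tbsp = 800 mL
water: (1 cup + 6 tbsp = 1.375 cup) × 20/3 × 240 mL/cup = 2200 mL
shredded cheddar: (2 cup + 3 tbsp = 2.1875 cup) × 20/3 × 113 g/cup ≈ 1648 g
olive oil: 1.75 lb × 20/3 × 16 oz/lb × 28.35 g/oz = 5292 g
sour cream: (1 tbsp + 2 tsp = 5/3 tbsp) × 20/3 ÷ 16 tbsp/cup × 230 g/cup ≈ 160 g
bread flour: 14 oz × 20/3 × 28.35 g/oz ÷ 127 g/cup ≈ 21 cup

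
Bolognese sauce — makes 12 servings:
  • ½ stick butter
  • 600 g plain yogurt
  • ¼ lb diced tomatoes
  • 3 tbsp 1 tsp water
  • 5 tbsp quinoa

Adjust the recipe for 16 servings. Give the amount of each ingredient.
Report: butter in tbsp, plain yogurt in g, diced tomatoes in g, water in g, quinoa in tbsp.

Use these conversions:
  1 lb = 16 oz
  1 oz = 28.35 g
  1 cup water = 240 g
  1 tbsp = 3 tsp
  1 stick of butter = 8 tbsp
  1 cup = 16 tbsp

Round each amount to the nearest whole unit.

butter: 5 tbsp; plain yogurt: 800 g; diced tomatoes: 151 g; water: 67 g; quinoa: 7 tbsp

Scaling factor: 16/12 = 4/3.
butter: 0.5 stick × 4/3 × 8 tbsp/stick ≈ 5 tbsp
plain yogurt: 600 g × 4/3 = 800 g
diced tomatoes: 0.25 lb × 4/3 × 16 oz/lb × 28.35 g/oz ≈ 151 g
water: (3 tbsp + 1 tsp = 10/3 tbsp) × 4/3 ÷ 16 tbsp/cup × 240 g/cup ≈ 67 g
quinoa: 5 tbsp × 4/3 ≈ 7 tbsp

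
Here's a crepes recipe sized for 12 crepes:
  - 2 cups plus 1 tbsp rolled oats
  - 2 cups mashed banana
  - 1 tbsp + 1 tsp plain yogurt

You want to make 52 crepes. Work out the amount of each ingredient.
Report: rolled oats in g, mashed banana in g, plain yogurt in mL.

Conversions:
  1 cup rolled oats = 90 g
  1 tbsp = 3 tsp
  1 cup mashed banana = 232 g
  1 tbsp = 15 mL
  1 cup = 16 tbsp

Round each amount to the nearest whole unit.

rolled oats: 804 g; mashed banana: 2011 g; plain yogurt: 87 mL

Scaling factor: 52/12 = 13/3.
rolled oats: (2 cup + 1 tbsp = 2.0625 cup) × 13/3 × 90 g/cup ≈ 804 g
mashed banana: 2 cup × 13/3 × 232 g/cup ≈ 2011 g
plain yogurt: (1 tbsp + 1 tsp = 4/3 tbsp) × 13/3 × 15 mL/tbsp ≈ 87 mL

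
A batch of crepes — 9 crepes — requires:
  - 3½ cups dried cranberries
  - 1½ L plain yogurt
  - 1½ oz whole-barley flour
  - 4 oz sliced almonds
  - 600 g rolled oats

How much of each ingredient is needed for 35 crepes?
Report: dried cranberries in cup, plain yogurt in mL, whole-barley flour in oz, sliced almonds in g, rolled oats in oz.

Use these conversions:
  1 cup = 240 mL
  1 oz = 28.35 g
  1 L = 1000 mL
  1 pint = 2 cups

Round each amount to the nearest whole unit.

Scaling factor: 35/9.
dried cranberries: 3.5 cup × 35/9 ≈ 14 cup
plain yogurt: 1.5 L × 35/9 × 1000 mL/L ≈ 5833 mL
whole-barley flour: 1.5 oz × 35/9 ≈ 6 oz
sliced almonds: 4 oz × 35/9 × 28.35 g/oz = 441 g
rolled oats: 600 g × 35/9 ÷ 28.35 g/oz ≈ 82 oz

dried cranberries: 14 cup; plain yogurt: 5833 mL; whole-barley flour: 6 oz; sliced almonds: 441 g; rolled oats: 82 oz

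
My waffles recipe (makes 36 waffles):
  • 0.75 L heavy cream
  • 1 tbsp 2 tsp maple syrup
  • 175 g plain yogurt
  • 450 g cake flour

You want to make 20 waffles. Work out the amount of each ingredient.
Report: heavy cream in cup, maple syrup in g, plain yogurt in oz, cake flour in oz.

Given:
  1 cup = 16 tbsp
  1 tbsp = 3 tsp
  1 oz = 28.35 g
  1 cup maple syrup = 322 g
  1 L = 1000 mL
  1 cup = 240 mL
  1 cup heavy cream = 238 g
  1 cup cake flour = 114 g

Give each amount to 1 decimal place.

heavy cream: 1.7 cup; maple syrup: 18.6 g; plain yogurt: 3.4 oz; cake flour: 8.8 oz

Scaling factor: 20/36 = 5/9.
heavy cream: 0.75 L × 5/9 × 1000 mL/L ÷ 240 mL/cup ≈ 1.7 cup
maple syrup: (1 tbsp + 2 tsp = 5/3 tbsp) × 5/9 ÷ 16 tbsp/cup × 322 g/cup ≈ 18.6 g
plain yogurt: 175 g × 5/9 ÷ 28.35 g/oz ≈ 3.4 oz
cake flour: 450 g × 5/9 ÷ 28.35 g/oz ≈ 8.8 oz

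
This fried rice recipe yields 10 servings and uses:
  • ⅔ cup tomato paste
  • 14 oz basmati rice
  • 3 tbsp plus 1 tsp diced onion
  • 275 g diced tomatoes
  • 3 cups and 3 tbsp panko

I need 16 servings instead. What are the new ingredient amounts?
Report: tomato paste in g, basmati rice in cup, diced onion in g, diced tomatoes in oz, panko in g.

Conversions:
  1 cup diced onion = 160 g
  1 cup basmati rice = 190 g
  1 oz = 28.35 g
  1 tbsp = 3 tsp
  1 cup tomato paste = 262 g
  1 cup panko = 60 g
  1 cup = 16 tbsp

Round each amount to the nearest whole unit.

tomato paste: 279 g; basmati rice: 3 cup; diced onion: 53 g; diced tomatoes: 16 oz; panko: 306 g

Scaling factor: 16/10 = 8/5 = 1.6.
tomato paste: 2/3 cup × 8/5 × 262 g/cup ≈ 279 g
basmati rice: 14 oz × 8/5 × 28.35 g/oz ÷ 190 g/cup ≈ 3 cup
diced onion: (3 tbsp + 1 tsp = 10/3 tbsp) × 8/5 ÷ 16 tbsp/cup × 160 g/cup ≈ 53 g
diced tomatoes: 275 g × 8/5 ÷ 28.35 g/oz ≈ 16 oz
panko: (3 cup + 3 tbsp = 3.1875 cup) × 8/5 × 60 g/cup = 306 g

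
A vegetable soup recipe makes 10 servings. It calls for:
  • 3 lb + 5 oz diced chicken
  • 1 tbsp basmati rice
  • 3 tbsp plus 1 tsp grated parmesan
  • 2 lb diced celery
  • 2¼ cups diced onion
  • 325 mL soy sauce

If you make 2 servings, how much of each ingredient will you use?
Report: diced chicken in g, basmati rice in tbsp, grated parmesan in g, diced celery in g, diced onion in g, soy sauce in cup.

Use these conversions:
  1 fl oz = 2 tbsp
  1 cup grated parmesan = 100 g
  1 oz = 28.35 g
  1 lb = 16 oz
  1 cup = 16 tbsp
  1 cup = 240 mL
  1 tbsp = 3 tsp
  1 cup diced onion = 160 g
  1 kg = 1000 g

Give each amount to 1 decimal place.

Scaling factor: 2/10 = 1/5 = 0.2.
diced chicken: (3 lb + 5 oz = 3.3125 lb) × 1/5 × 16 oz/lb × 28.35 g/oz ≈ 300.5 g
basmati rice: 1 tbsp × 1/5 = 0.2 tbsp
grated parmesan: (3 tbsp + 1 tsp = 10/3 tbsp) × 1/5 ÷ 16 tbsp/cup × 100 g/cup ≈ 4.2 g
diced celery: 2 lb × 1/5 × 16 oz/lb × 28.35 g/oz ≈ 181.4 g
diced onion: 2.25 cup × 1/5 × 160 g/cup = 72.0 g
soy sauce: 325 mL × 1/5 ÷ 240 mL/cup ≈ 0.3 cup

diced chicken: 300.5 g; basmati rice: 0.2 tbsp; grated parmesan: 4.2 g; diced celery: 181.4 g; diced onion: 72.0 g; soy sauce: 0.3 cup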